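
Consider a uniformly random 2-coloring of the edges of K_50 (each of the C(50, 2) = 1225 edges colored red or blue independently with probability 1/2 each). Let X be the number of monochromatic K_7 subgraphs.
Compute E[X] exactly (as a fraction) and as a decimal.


Let X = Σ_S X_S over the C(50, 7) = 99884400 subsets S of size 7, where X_S = 1 if the K_7 on S is monochromatic.
For a fixed S, the K_7 on S has C(7, 2) = 21 edges. P[all 21 edges red] = (1/2)^21, and likewise for blue, so P[monochromatic] = 2·(1/2)^21 = 2^{1 − 21} = 1/1048576.
Summing: E[X] = C(50, 7) · 2^{1 − 21} = 99884400 · 1/1048576 = 6242775/65536.
Numerically: E[X] ≈ 95.257.

E[X] = C(50,7)·2^(1−C(7,2)) = 6242775/65536 ≈ 95.257.


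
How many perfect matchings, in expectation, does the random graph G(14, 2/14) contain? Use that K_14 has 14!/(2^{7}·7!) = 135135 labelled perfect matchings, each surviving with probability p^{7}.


K_14 has 14!/(2^{7}·7!) = 135135 labelled perfect matchings.
For each such perfect matching H, let X_H = 1 if all 7 edges of H are present in G. Then P[X_H = 1] = p^{7} = (1/7)^{7} = 1/823543.
By linearity: E[X] = Σ_H E[X_H] = 135135 · p^{7} = 135135 · 1/823543 = 19305/117649.
Numerically: E[X] ≈ 0.164.

E[X] = 135135 · (1/7)^{7} = 19305/117649 ≈ 0.164.


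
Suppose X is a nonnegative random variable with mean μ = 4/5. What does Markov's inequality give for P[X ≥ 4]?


μ = E[X] = 4/5, a = 4.
Markov: P[X ≥ 4] ≤ μ/a = (4/5)/4 = 1/5.
Numerically: ≈ 0.2000.
(Since a = 4 > μ = 0.8000, the bound 1/5 is < 1 and informative.)

P[X ≥ 4] ≤ 1/5 ≈ 0.2000.


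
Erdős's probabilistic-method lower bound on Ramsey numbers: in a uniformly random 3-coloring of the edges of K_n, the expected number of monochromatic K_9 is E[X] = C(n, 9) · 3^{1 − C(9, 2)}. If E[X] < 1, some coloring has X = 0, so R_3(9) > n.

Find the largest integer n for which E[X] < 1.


We need C(n, 9) · 3^{1 − 36} < 1, i.e. C(n, 9) < 3^{36 − 1} = 50031545098999707.
Check values of n near the boundary:
  n = 299: C(299, 9) = 46610674441390059; 46610674441390059 < 50031545098999707? YES
  n = 300: C(300, 9) = 48052241692154700; 48052241692154700 < 50031545098999707? YES
  n = 301: C(301, 9) = 49533303936090975; 49533303936090975 < 50031545098999707? YES
  n = 302: C(302, 9) = 51054804739588650; 51054804739588650 < 50031545098999707? NO
  n = 303: C(303, 9) = 52617706925494425; 52617706925494425 < 50031545098999707? NO
The largest n with C(n, 9) < 50031545098999707 is n = 301 (where E[X] = 16511101312030325/16677181699666569 ≈ 0.990). Hence R_3(9) > 301, i.e. R_3(9) ≥ 302.

Largest n = 301; hence R_3(9) > 301.


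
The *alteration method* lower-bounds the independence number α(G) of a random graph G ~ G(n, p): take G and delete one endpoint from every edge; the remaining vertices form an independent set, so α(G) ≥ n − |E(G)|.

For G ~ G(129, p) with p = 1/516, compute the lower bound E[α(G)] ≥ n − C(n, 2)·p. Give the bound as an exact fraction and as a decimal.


E[|E(G)|] = C(129, 2)·p = 8256 · (1/516) = 16.
E[α(G)] ≥ n − E[|E(G)|] = 129 − 16 = 113.
Numerically: ≈ 113.000.
(This is only a lower bound; the true E[α(G)] may be larger.)

E[α(G)] ≥ 113 ≈ 113.000.


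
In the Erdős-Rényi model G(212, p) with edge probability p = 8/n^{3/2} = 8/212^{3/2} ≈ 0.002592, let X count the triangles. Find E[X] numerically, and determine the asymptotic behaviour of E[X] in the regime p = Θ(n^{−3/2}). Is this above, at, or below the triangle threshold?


Number of potential triangles: C(212, 3) = 1565620.
Each occurs with probability p³ ≈ (0.002592)³ ≈ 1.740839e-08.
By linearity: E[X] = C(212, 3)·p³ ≈ 1565620 · 1.740839e-08 ≈ 0.0273.
Since α = 3/2 > 1, p = c/n^{3/2} = o(1/n) is below the triangle threshold p ~ 1/n. Asymptotically E[X] ~ (c³/6)·n^{3(1−α)} = (8³/6)·n^{-1.5} → 0, so by Markov's inequality G has no triangles w.h.p.

E[X] ≈ 0.0273; in regime p = Θ(1/n^{3/2}) E[X] tends to 0 (below the triangle threshold p ~ 1/n).


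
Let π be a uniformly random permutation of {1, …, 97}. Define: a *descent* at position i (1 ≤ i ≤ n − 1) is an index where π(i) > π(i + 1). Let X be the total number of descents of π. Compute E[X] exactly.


Write X = Σ X_I over i = 1, …, 96, with X_I the indicator of one descent.
There are 96 indicators.
For each fixed i, the pair (π(i), π(i+1)) is a uniformly random ordered pair of distinct values from {1, …, 97}; by symmetry P[π(i) > π(i+1)] = 1/2.
By linearity: E[X] = 96 · (1/2) = (97 − 1) · (1/2) = 48 ≈ 48.000000.

E[X] = 48 = 48.000000.


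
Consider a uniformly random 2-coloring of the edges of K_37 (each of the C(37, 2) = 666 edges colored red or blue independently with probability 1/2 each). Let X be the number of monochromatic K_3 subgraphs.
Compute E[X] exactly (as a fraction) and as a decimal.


Let X = Σ_S X_S over the C(37, 3) = 7770 subsets S of size 3, where X_S = 1 if the K_3 on S is monochromatic.
For a fixed S, the K_3 on S has C(3, 2) = 3 edges. P[all 3 edges red] = (1/2)^3, and likewise for blue, so P[monochromatic] = 2·(1/2)^3 = 2^{1 − 3} = 1/4.
By linearity of expectation: E[X] = C(37, 3) · 2^{1 − 3} = 7770 · 1/4 = 3885/2.
Numerically: E[X] ≈ 1942.500000.

E[X] = C(37,3)·2^(1−C(3,2)) = 3885/2 ≈ 1942.500000.


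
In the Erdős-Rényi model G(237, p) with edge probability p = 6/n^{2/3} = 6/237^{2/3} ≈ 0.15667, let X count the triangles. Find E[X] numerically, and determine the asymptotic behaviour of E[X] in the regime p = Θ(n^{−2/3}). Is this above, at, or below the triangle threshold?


Number of potential triangles: C(237, 3) = 2190670.
Each occurs with probability p³ ≈ (0.15667)³ ≈ 3.84553757e-03.
By linearity: E[X] = C(237, 3)·p³ ≈ 2190670 · 3.84553757e-03 ≈ 8424.303797.
Since α = 2/3 < 1, p = c/n^{2/3} ≫ 1/n is above the triangle threshold p ~ 1/n. Asymptotically E[X] ~ (c³/6)·n^{3(1−α)} = (6³/6)·n^{1} → ∞; triangles are abundant w.h.p.

E[X] ≈ 8424.303797; in regime p = Θ(1/n^{2/3}) E[X] diverges (above the triangle threshold p ~ 1/n).


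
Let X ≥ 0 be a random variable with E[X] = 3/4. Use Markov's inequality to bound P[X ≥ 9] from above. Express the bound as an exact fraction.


μ = E[X] = 3/4, a = 9.
Markov: P[X ≥ 9] ≤ μ/a = (3/4)/9 = 1/12.
Numerically: ≈ 0.0833.
(Since a = 9 > μ = 0.7500, the bound 1/12 is < 1 and informative.)

P[X ≥ 9] ≤ 1/12 ≈ 0.0833.


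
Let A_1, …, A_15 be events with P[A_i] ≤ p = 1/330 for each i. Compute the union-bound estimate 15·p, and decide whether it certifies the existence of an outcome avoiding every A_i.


Union bound: P[∪_{i=1}^{15} A_i] ≤ Σ_i P[A_i] ≤ 15·p = 15·(1/330) = 1/22.
Numerically: 1/22 ≈ 0.045455.
Is 1/22 < 1? YES.
Since P[∪ A_i] ≤ 1/22 < 1, the complement has P[∩ A_i^c] ≥ 1 − 1/22 = 21/22 > 0, so some outcome avoids every A_i.

15·p = 1/22 ≈ 0.045455; existence CERTIFIED by the union bound.


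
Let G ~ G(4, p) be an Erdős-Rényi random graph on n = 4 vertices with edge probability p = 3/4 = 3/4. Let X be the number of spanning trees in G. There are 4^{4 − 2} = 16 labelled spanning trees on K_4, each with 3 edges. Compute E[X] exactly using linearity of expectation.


K_4 has 4^{4 − 2} = 16 labelled spanning trees.
For each such spanning tree H, let X_H = 1 if all 3 edges of H are present in G. Then P[X_H = 1] = p^{3} = (3/4)^{3} = 27/64.
By linearity: E[X] = Σ_H E[X_H] = 16 · p^{3} = 16 · 27/64 = 27/4.
Numerically: E[X] ≈ 6.75.

E[X] = 16 · (3/4)^{3} = 27/4 ≈ 6.75.


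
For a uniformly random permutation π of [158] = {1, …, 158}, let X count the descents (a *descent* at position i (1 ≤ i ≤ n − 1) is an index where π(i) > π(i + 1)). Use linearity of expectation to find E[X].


Write X = Σ X_I over i = 1, …, 157, with X_I the indicator of one descent.
There are 157 indicators.
For each fixed i, the pair (π(i), π(i+1)) is a uniformly random ordered pair of distinct values from {1, …, 158}; by symmetry P[π(i) > π(i+1)] = 1/2.
By linearity: E[X] = 157 · (1/2) = (158 − 1) · (1/2) = 157/2 ≈ 78.5000.

E[X] = 157/2 = 78.5000.


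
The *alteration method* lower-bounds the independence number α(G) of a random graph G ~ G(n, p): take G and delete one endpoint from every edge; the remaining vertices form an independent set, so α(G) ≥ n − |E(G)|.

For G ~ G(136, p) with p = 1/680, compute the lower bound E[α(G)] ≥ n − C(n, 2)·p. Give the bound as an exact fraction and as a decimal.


E[|E(G)|] = C(136, 2)·p = 9180 · (1/680) = 27/2.
E[α(G)] ≥ n − E[|E(G)|] = 136 − 27/2 = 245/2.
Numerically: ≈ 122.5000.
(This is only a lower bound; the true E[α(G)] may be larger.)

E[α(G)] ≥ 245/2 ≈ 122.5000.


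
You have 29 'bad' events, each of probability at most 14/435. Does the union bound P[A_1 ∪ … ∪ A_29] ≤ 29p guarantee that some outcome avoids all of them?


Union bound: P[∪_{i=1}^{29} A_i] ≤ Σ_i P[A_i] ≤ 29·p = 29·(14/435) = 14/15.
Numerically: 14/15 ≈ 0.9333333.
Is 14/15 < 1? YES.
Since P[∪ A_i] ≤ 14/15 < 1, the complement has P[∩ A_i^c] ≥ 1 − 14/15 = 1/15 > 0, so some outcome avoids every A_i.

29·p = 14/15 ≈ 0.9333333; existence CERTIFIED by the union bound.


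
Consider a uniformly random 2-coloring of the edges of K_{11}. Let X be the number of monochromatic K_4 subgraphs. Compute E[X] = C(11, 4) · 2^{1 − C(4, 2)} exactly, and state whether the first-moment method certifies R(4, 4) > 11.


E[X] = C(11, 4) · 2^{1 − 6} = 330 · 2^{−5} = 330/32.
As a reduced fraction: E[X] = 165/16 ≈ 10.312.
Is E[X] < 1? NO.
Since E[X] ≥ 1, the first-moment bound is inconclusive at n = 11; it does NOT by itself certify R(4, 4) > 11.

E[X] = 165/16 ≈ 10.312; E[X] ≥ 1; first-moment method inconclusive here.


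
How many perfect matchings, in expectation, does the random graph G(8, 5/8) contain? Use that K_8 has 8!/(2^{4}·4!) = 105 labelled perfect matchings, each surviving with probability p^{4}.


K_8 has 8!/(2^{4}·4!) = 105 labelled perfect matchings.
For each such perfect matching H, let X_H = 1 if all 4 edges of H are present in G. Then P[X_H = 1] = p^{4} = (5/8)^{4} = 625/4096.
By linearity: E[X] = Σ_H E[X_H] = 105 · p^{4} = 105 · 625/4096 = 65625/4096.
Numerically: E[X] ≈ 16.0217.

E[X] = 105 · (5/8)^{4} = 65625/4096 ≈ 16.0217.


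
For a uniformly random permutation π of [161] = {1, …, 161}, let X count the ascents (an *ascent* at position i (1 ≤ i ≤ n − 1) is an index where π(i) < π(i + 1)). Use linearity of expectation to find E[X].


Write X = Σ X_I over i = 1, …, 160, with X_I the indicator of one ascent.
There are 160 indicators.
For each fixed i, the pair (π(i), π(i+1)) is a uniformly random ordered pair of distinct values from {1, …, 161}; by symmetry P[π(i) < π(i+1)] = 1/2.
By linearity: E[X] = 160 · (1/2) = (161 − 1) · (1/2) = 80 ≈ 80.000.

E[X] = 80 = 80.000.


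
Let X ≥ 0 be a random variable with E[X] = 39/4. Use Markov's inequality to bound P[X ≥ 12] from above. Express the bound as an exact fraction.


μ = E[X] = 39/4, a = 12.
Markov: P[X ≥ 12] ≤ μ/a = (39/4)/12 = 13/16.
Numerically: ≈ 0.81250.
(Since a = 12 > μ = 9.75000, the bound 13/16 is < 1 and informative.)

P[X ≥ 12] ≤ 13/16 ≈ 0.81250.


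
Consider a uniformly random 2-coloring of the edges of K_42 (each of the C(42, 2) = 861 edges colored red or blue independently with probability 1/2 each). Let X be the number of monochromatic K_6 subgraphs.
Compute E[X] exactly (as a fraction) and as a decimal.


Let X = Σ_S X_S over the C(42, 6) = 5245786 subsets S of size 6, where X_S = 1 if the K_6 on S is monochromatic.
For a fixed S, the K_6 on S has C(6, 2) = 15 edges. P[all 15 edges red] = (1/2)^15, and likewise for blue, so P[monochromatic] = 2·(1/2)^15 = 2^{1 − 15} = 1/16384.
Summing: E[X] = C(42, 6) · 2^{1 − 15} = 5245786 · 1/16384 = 2622893/8192.
Numerically: E[X] ≈ 320.177.

E[X] = C(42,6)·2^(1−C(6,2)) = 2622893/8192 ≈ 320.177.


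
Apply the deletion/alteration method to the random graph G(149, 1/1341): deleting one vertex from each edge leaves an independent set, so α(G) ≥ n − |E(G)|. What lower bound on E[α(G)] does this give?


E[|E(G)|] = C(149, 2)·p = 11026 · (1/1341) = 74/9.
E[α(G)] ≥ n − E[|E(G)|] = 149 − 74/9 = 1267/9.
Numerically: ≈ 140.77778.
(This is only a lower bound; the true E[α(G)] may be larger.)

E[α(G)] ≥ 1267/9 ≈ 140.77778.


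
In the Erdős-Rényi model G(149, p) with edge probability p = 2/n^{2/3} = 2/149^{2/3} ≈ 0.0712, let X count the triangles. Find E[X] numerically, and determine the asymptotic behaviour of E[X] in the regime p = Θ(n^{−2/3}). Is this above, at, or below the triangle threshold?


Number of potential triangles: C(149, 3) = 540274.
Each occurs with probability p³ ≈ (0.0712)³ ≈ 3.60344e-04.
By linearity: E[X] = C(149, 3)·p³ ≈ 540274 · 3.60344e-04 ≈ 194.685.
Since α = 2/3 < 1, p = c/n^{2/3} ≫ 1/n is above the triangle threshold p ~ 1/n. Asymptotically E[X] ~ (c³/6)·n^{3(1−α)} = (2³/6)·n^{1} → ∞; triangles are abundant w.h.p.

E[X] ≈ 194.685; in regime p = Θ(1/n^{2/3}) E[X] diverges (above the triangle threshold p ~ 1/n).


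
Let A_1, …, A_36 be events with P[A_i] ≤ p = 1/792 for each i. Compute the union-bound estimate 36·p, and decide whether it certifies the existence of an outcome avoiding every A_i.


Union bound: P[∪_{i=1}^{36} A_i] ≤ Σ_i P[A_i] ≤ 36·p = 36·(1/792) = 1/22.
Numerically: 1/22 ≈ 0.045.
Is 1/22 < 1? YES.
Since P[∪ A_i] ≤ 1/22 < 1, the complement has P[∩ A_i^c] ≥ 1 − 1/22 = 21/22 > 0, so some outcome avoids every A_i.

36·p = 1/22 ≈ 0.045; existence CERTIFIED by the union bound.


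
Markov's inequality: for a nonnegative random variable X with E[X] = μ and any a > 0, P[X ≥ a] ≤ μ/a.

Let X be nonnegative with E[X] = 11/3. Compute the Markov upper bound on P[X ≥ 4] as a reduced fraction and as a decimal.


μ = E[X] = 11/3, a = 4.
Markov: P[X ≥ 4] ≤ μ/a = (11/3)/4 = 11/12.
Numerically: ≈ 0.916667.
(Since a = 4 > μ = 3.666667, the bound 11/12 is < 1 and informative.)

P[X ≥ 4] ≤ 11/12 ≈ 0.916667.


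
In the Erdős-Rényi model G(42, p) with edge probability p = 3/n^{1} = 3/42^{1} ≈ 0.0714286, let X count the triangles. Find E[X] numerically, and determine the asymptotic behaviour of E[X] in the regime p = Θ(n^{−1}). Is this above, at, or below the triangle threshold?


Number of potential triangles: C(42, 3) = 11480.
Each occurs with probability p³ ≈ (0.0714286)³ ≈ 3.64431487e-04.
By linearity: E[X] = C(42, 3)·p³ ≈ 11480 · 3.64431487e-04 ≈ 4.183673.
Here α = 1, so p = 3/n is exactly at the triangle threshold p ~ 1/n. Asymptotically E[X] → c³/6 = 3³/6 = 9/2 ≈ 4.500000, a bounded constant. In this regime the triangle count is asymptotically Poisson(c³/6).

E[X] ≈ 4.183673; in regime p = Θ(1/n^{1}) E[X] stays bounded (at the triangle threshold p ~ 1/n).


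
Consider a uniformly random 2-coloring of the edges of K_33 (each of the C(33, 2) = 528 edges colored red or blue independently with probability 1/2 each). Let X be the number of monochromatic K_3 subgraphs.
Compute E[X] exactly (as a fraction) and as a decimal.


Let X = Σ_S X_S over the C(33, 3) = 5456 subsets S of size 3, where X_S = 1 if the K_3 on S is monochromatic.
For a fixed S, the K_3 on S has C(3, 2) = 3 edges. P[all 3 edges red] = (1/2)^3, and likewise for blue, so P[monochromatic] = 2·(1/2)^3 = 2^{1 − 3} = 1/4.
By linearity: E[X] = C(33, 3) · 2^{1 − 3} = 5456 · 1/4 = 1364.
Numerically: E[X] ≈ 1364.0000.

E[X] = C(33,3)·2^(1−C(3,2)) = 1364 ≈ 1364.0000.


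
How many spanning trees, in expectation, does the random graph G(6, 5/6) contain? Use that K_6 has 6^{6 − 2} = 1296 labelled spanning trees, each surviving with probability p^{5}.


K_6 has 6^{6 − 2} = 1296 labelled spanning trees.
For each such spanning tree H, let X_H = 1 if all 5 edges of H are present in G. Then P[X_H = 1] = p^{5} = (5/6)^{5} = 3125/7776.
By linearity of expectation: E[X] = Σ_H E[X_H] = 1296 · p^{5} = 1296 · 3125/7776 = 3125/6.
Numerically: E[X] ≈ 520.8.

E[X] = 1296 · (5/6)^{5} = 3125/6 ≈ 520.8.


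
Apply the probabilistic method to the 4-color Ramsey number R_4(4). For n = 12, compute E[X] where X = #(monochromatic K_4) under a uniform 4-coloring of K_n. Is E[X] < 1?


E[X] = C(12, 4) · 4^{1 − 6} = 495 · 4^{−5} = 495/1024.
As a reduced fraction: E[X] = 495/1024 ≈ 0.4833984.
Is E[X] < 1? YES.
Since E[X] < 1, there exists a 4-coloring of K_{12} with no monochromatic K_4; hence R_4(4) > 12.

E[X] = 495/1024 ≈ 0.4833984; E[X] < 1, so R_4(4) > 12.


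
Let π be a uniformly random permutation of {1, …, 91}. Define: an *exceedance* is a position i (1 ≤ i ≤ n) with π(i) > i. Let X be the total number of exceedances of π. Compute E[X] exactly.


Write X = Σ_{i=1}^{91} X_i, where X_i = 1_{π(i) > i}.
For each fixed i, π(i) is uniform over {1, …, 91} (marginal of a uniform permutation), so P[π(i) > i] = (n − i)/n. Summing: Σ_{i=1}^{91} (n − i)/n = (0 + 1 + … + 90)/91 = 91(91 − 1)/(2·91) = (91 − 1)/2.
Hence E[X] = Σ_{i=1}^{91} (91 − i)/91 = 45 ≈ 45.00000.

E[X] = 45 = 45.00000.


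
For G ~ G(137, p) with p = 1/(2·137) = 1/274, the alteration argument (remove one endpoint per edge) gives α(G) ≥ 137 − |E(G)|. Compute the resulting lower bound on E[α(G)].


E[|E(G)|] = C(137, 2)·p = 9316 · (1/274) = 34.
E[α(G)] ≥ n − E[|E(G)|] = 137 − 34 = 103.
Numerically: ≈ 103.0000.
(This is only a lower bound; the true E[α(G)] may be larger.)

E[α(G)] ≥ 103 ≈ 103.0000.


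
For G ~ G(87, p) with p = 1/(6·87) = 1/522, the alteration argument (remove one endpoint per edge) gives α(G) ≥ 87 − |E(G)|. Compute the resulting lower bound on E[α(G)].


E[|E(G)|] = C(87, 2)·p = 3741 · (1/522) = 43/6.
E[α(G)] ≥ n − E[|E(G)|] = 87 − 43/6 = 479/6.
Numerically: ≈ 79.83333.
(This is only a lower bound; the true E[α(G)] may be larger.)

E[α(G)] ≥ 479/6 ≈ 79.83333.


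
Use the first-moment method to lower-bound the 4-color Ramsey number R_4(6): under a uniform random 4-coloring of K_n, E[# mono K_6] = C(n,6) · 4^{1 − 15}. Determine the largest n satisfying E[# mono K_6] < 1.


We need C(n, 6) · 4^{1 − 15} < 1, i.e. C(n, 6) < 4^{15 − 1} = 268435456.
Check values of n near the boundary:
  n = 73: C(73, 6) = 170230452; 170230452 < 268435456? YES
  n = 74: C(74, 6) = 185250786; 185250786 < 268435456? YES
  n = 75: C(75, 6) = 201359550; 201359550 < 268435456? YES
  n = 76: C(76, 6) = 218618940; 218618940 < 268435456? YES
  n = 77: C(77, 6) = 237093780; 237093780 < 268435456? YES
  n = 78: C(78, 6) = 256851595; 256851595 < 268435456? YES
  n = 79: C(79, 6) = 277962685; 277962685 < 268435456? NO
  n = 80: C(80, 6) = 300500200; 300500200 < 268435456? NO
  n = 81: C(81, 6) = 324540216; 324540216 < 268435456? NO
The largest n with C(n, 6) < 268435456 is n = 78 (where E[X] = 256851595/268435456 ≈ 0.9568468). Hence R_4(6) > 78, i.e. R_4(6) ≥ 79.

Largest n = 78; hence R_4(6) > 78.


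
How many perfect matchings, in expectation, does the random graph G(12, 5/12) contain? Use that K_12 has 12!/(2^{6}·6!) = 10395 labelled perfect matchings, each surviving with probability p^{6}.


K_12 has 12!/(2^{6}·6!) = 10395 labelled perfect matchings.
For each such perfect matching H, let X_H = 1 if all 6 edges of H are present in G. Then P[X_H = 1] = p^{6} = (5/12)^{6} = 15625/2985984.
Summing the indicators: E[X] = Σ_H E[X_H] = 10395 · p^{6} = 10395 · 15625/2985984 = 6015625/110592.
Numerically: E[X] ≈ 54.395.

E[X] = 10395 · (5/12)^{6} = 6015625/110592 ≈ 54.395.


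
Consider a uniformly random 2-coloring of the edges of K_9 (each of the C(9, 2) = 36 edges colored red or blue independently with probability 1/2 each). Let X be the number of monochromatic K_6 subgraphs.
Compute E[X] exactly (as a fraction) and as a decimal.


Let X = Σ_S X_S over the C(9, 6) = 84 subsets S of size 6, where X_S = 1 if the K_6 on S is monochromatic.
For a fixed S, the K_6 on S has C(6, 2) = 15 edges. P[all 15 edges red] = (1/2)^15, and likewise for blue, so P[monochromatic] = 2·(1/2)^15 = 2^{1 − 15} = 1/16384.
By linearity of expectation: E[X] = C(9, 6) · 2^{1 − 15} = 84 · 1/16384 = 21/4096.
Numerically: E[X] ≈ 0.005127.

E[X] = C(9,6)·2^(1−C(6,2)) = 21/4096 ≈ 0.005127.


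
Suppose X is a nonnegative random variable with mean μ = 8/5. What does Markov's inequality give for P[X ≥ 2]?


μ = E[X] = 8/5, a = 2.
Markov: P[X ≥ 2] ≤ μ/a = (8/5)/2 = 4/5.
Numerically: ≈ 0.800.
(Since a = 2 > μ = 1.600, the bound 4/5 is < 1 and informative.)

P[X ≥ 2] ≤ 4/5 ≈ 0.800.


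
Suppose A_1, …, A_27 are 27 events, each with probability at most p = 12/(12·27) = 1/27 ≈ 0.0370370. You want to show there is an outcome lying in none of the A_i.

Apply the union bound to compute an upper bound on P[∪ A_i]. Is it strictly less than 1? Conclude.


Union bound: P[∪_{i=1}^{27} A_i] ≤ Σ_i P[A_i] ≤ 27·p = 27·(1/27) = 1.
Numerically: 1 ≈ 1.0000000.
Is 1 < 1? NO.
Since the bound 1 is ≥ 1, the union bound is uninformative here; it does NOT by itself certify existence.

27·p = 1 ≈ 1.0000000; existence NOT certified by the union bound.


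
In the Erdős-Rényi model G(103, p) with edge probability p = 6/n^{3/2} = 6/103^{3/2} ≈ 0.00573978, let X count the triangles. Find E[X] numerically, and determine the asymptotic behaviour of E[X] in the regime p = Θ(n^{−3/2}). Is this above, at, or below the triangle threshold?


Number of potential triangles: C(103, 3) = 176851.
Each occurs with probability p³ ≈ (0.00573978)³ ≈ 1.89097697e-07.
By linearity: E[X] = C(103, 3)·p³ ≈ 176851 · 1.89097697e-07 ≈ 0.033442.
Since α = 3/2 > 1, p = c/n^{3/2} = o(1/n) is below the triangle threshold p ~ 1/n. Asymptotically E[X] ~ (c³/6)·n^{3(1−α)} = (6³/6)·n^{-1.5} → 0, so by Markov's inequality G has no triangles w.h.p.

E[X] ≈ 0.033442; in regime p = Θ(1/n^{3/2}) E[X] tends to 0 (below the triangle threshold p ~ 1/n).


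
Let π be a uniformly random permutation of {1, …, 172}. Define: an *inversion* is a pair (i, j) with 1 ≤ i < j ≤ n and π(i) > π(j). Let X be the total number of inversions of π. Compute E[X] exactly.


Write X = Σ X_I over the C(172, 2) = 14706 pairs i < j, with X_I the indicator of one inversion.
There are 14706 indicators.
For each fixed pair i < j, the values π(i) and π(j) are two distinct elements of {1, …, 172} in uniformly random order; by symmetry P[π(i) > π(j)] = 1/2.
By linearity: E[X] = 14706 · (1/2) = C(172, 2) · (1/2) = 14706/2 = 7353 ≈ 7353.000.

E[X] = 7353 = 7353.000.


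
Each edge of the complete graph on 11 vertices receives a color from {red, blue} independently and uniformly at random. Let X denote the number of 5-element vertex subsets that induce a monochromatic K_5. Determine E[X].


Let X = Σ_S X_S over the C(11, 5) = 462 subsets S of size 5, where X_S = 1 if the K_5 on S is monochromatic.
For a fixed S, the K_5 on S has C(5, 2) = 10 edges. P[all 10 edges red] = (1/2)^10, and likewise for blue, so P[monochromatic] = 2·(1/2)^10 = 2^{1 − 10} = 1/512.
By linearity: E[X] = C(11, 5) · 2^{1 − 10} = 462 · 1/512 = 231/256.
Numerically: E[X] ≈ 0.90234.

E[X] = C(11,5)·2^(1−C(5,2)) = 231/256 ≈ 0.90234.


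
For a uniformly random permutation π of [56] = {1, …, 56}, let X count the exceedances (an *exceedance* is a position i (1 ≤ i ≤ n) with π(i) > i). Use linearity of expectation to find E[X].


Write X = Σ_{i=1}^{56} X_i, where X_i = 1_{π(i) > i}.
For each fixed i, π(i) is uniform over {1, …, 56} (marginal of a uniform permutation), so P[π(i) > i] = (n − i)/n. Summing: Σ_{i=1}^{56} (n − i)/n = (0 + 1 + … + 55)/56 = 56(56 − 1)/(2·56) = (56 − 1)/2.
Hence E[X] = Σ_{i=1}^{56} (56 − i)/56 = 55/2 ≈ 27.5000.

E[X] = 55/2 = 27.5000.


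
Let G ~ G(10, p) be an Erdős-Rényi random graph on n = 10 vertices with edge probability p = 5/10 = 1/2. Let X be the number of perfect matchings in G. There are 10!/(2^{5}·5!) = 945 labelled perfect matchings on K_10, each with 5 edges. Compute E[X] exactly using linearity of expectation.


K_10 has 10!/(2^{5}·5!) = 945 labelled perfect matchings.
For each such perfect matching H, let X_H = 1 if all 5 edges of H are present in G. Then P[X_H = 1] = p^{5} = (1/2)^{5} = 1/32.
By linearity of expectation: E[X] = Σ_H E[X_H] = 945 · p^{5} = 945 · 1/32 = 945/32.
Numerically: E[X] ≈ 29.531.

E[X] = 945 · (1/2)^{5} = 945/32 ≈ 29.531.


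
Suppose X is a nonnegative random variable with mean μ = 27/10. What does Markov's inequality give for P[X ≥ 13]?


μ = E[X] = 27/10, a = 13.
Markov: P[X ≥ 13] ≤ μ/a = (27/10)/13 = 27/130.
Numerically: ≈ 0.20769.
(Since a = 13 > μ = 2.70000, the bound 27/130 is < 1 and informative.)

P[X ≥ 13] ≤ 27/130 ≈ 0.20769.


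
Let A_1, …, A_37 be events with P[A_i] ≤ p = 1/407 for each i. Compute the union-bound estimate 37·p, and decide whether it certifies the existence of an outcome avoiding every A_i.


Union bound: P[∪_{i=1}^{37} A_i] ≤ Σ_i P[A_i] ≤ 37·p = 37·(1/407) = 1/11.
Numerically: 1/11 ≈ 0.09091.
Is 1/11 < 1? YES.
Since P[∪ A_i] ≤ 1/11 < 1, the complement has P[∩ A_i^c] ≥ 1 − 1/11 = 10/11 > 0, so some outcome avoids every A_i.

37·p = 1/11 ≈ 0.09091; existence CERTIFIED by the union bound.


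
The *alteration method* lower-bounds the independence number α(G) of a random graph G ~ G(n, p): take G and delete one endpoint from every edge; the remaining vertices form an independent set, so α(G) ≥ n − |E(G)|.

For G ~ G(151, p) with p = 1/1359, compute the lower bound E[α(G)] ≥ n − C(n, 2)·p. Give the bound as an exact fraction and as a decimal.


E[|E(G)|] = C(151, 2)·p = 11325 · (1/1359) = 25/3.
E[α(G)] ≥ n − E[|E(G)|] = 151 − 25/3 = 428/3.
Numerically: ≈ 142.66667.
(This is only a lower bound; the true E[α(G)] may be larger.)

E[α(G)] ≥ 428/3 ≈ 142.66667.


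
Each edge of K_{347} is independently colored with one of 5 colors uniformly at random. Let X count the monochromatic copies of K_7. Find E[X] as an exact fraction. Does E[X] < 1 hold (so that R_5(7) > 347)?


E[X] = C(347, 7) · 5^{1 − 21} = 113090774900334 · 5^{−20} = 113090774900334/95367431640625.
As a reduced fraction: E[X] = 113090774900334/95367431640625 ≈ 1.185843.
Is E[X] < 1? NO.
Since E[X] ≥ 1, the first-moment bound is inconclusive at n = 347; it does NOT by itself certify R_5(7) > 347.

E[X] = 113090774900334/95367431640625 ≈ 1.185843; E[X] ≥ 1; first-moment method inconclusive here.


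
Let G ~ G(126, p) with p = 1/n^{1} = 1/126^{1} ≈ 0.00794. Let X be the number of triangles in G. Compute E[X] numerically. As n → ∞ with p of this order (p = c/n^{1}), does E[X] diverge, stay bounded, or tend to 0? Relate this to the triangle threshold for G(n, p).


Number of potential triangles: C(126, 3) = 325500.
Each occurs with probability p³ ≈ (0.00794)³ ≈ 4.99906e-07.
By linearity: E[X] = C(126, 3)·p³ ≈ 325500 · 4.99906e-07 ≈ 0.163.
Here α = 1, so p = 1/n is exactly at the triangle threshold p ~ 1/n. Asymptotically E[X] → c³/6 = 1³/6 = 1/6 ≈ 0.167, a bounded constant. In this regime the triangle count is asymptotically Poisson(c³/6).

E[X] ≈ 0.163; in regime p = Θ(1/n^{1}) E[X] stays bounded (at the triangle threshold p ~ 1/n).


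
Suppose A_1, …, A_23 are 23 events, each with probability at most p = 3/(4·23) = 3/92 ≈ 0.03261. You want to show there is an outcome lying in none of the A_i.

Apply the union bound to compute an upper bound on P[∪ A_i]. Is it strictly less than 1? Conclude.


Union bound: P[∪_{i=1}^{23} A_i] ≤ Σ_i P[A_i] ≤ 23·p = 23·(3/92) = 3/4.
Numerically: 3/4 ≈ 0.75000.
Is 3/4 < 1? YES.
Since P[∪ A_i] ≤ 3/4 < 1, the complement has P[∩ A_i^c] ≥ 1 − 3/4 = 1/4 > 0, so some outcome avoids every A_i.

23·p = 3/4 ≈ 0.75000; existence CERTIFIED by the union bound.


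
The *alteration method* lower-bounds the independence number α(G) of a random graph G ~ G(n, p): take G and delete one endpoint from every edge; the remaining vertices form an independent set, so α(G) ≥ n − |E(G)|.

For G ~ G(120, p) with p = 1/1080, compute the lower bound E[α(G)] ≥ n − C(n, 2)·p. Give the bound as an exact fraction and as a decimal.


E[|E(G)|] = C(120, 2)·p = 7140 · (1/1080) = 119/18.
E[α(G)] ≥ n − E[|E(G)|] = 120 − 119/18 = 2041/18.
Numerically: ≈ 113.388889.
(This is only a lower bound; the true E[α(G)] may be larger.)

E[α(G)] ≥ 2041/18 ≈ 113.388889.


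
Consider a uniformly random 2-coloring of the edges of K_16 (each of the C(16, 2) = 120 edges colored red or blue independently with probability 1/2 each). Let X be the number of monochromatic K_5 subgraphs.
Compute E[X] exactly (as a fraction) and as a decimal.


Let X = Σ_S X_S over the C(16, 5) = 4368 subsets S of size 5, where X_S = 1 if the K_5 on S is monochromatic.
For a fixed S, the K_5 on S has C(5, 2) = 10 edges. P[all 10 edges red] = (1/2)^10, and likewise for blue, so P[monochromatic] = 2·(1/2)^10 = 2^{1 − 10} = 1/512.
By linearity of expectation: E[X] = C(16, 5) · 2^{1 − 10} = 4368 · 1/512 = 273/32.
Numerically: E[X] ≈ 8.53125.

E[X] = C(16,5)·2^(1−C(5,2)) = 273/32 ≈ 8.53125.


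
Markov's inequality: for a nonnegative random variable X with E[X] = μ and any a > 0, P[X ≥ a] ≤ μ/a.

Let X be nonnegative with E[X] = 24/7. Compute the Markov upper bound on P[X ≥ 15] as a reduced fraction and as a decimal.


μ = E[X] = 24/7, a = 15.
Markov: P[X ≥ 15] ≤ μ/a = (24/7)/15 = 8/35.
Numerically: ≈ 0.2286.
(Since a = 15 > μ = 3.4286, the bound 8/35 is < 1 and informative.)

P[X ≥ 15] ≤ 8/35 ≈ 0.2286.


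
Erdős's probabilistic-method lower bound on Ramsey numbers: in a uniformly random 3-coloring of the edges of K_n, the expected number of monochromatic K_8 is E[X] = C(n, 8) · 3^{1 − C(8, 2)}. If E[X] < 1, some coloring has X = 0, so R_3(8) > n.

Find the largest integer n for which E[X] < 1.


We need C(n, 8) · 3^{1 − 28} < 1, i.e. C(n, 8) < 3^{28 − 1} = 7625597484987.
Check values of n near the boundary:
  n = 152: C(152, 8) = 5859727868575; 5859727868575 < 7625597484987? YES
  n = 153: C(153, 8) = 6183023199255; 6183023199255 < 7625597484987? YES
  n = 154: C(154, 8) = 6521818990995; 6521818990995 < 7625597484987? YES
  n = 155: C(155, 8) = 6876747915675; 6876747915675 < 7625597484987? YES
  n = 156: C(156, 8) = 7248464019225; 7248464019225 < 7625597484987? YES
  n = 157: C(157, 8) = 7637643295425; 7637643295425 < 7625597484987? NO
The largest n with C(n, 8) < 7625597484987 is n = 156 (where E[X] = 805384891025/847288609443 ≈ 0.9505437). Hence R_3(8) > 156, i.e. R_3(8) ≥ 157.

Largest n = 156; hence R_3(8) > 156.


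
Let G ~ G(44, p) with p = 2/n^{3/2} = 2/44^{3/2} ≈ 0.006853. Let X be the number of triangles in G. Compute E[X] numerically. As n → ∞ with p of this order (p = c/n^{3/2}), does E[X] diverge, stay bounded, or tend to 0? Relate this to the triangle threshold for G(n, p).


Number of potential triangles: C(44, 3) = 13244.
Each occurs with probability p³ ≈ (0.006853)³ ≈ 3.217755e-07.
By linearity: E[X] = C(44, 3)·p³ ≈ 13244 · 3.217755e-07 ≈ 0.0043.
Since α = 3/2 > 1, p = c/n^{3/2} = o(1/n) is below the triangle threshold p ~ 1/n. Asymptotically E[X] ~ (c³/6)·n^{3(1−α)} = (2³/6)·n^{-1.5} → 0, so by Markov's inequality G has no triangles w.h.p.

E[X] ≈ 0.0043; in regime p = Θ(1/n^{3/2}) E[X] tends to 0 (below the triangle threshold p ~ 1/n).


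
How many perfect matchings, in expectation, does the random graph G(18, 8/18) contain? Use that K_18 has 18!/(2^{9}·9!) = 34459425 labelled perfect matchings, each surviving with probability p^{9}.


K_18 has 18!/(2^{9}·9!) = 34459425 labelled perfect matchings.
For each such perfect matching H, let X_H = 1 if all 9 edges of H are present in G. Then P[X_H = 1] = p^{9} = (4/9)^{9} = 262144/387420489.
Summing the indicators: E[X] = Σ_H E[X_H] = 34459425 · p^{9} = 34459425 · 262144/387420489 = 111522611200/4782969.
Numerically: E[X] ≈ 2.33e+04.

E[X] = 34459425 · (4/9)^{9} = 111522611200/4782969 ≈ 2.33e+04.


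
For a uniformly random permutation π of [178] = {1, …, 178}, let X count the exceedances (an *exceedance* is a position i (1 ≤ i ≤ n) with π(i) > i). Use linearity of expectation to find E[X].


Write X = Σ_{i=1}^{178} X_i, where X_i = 1_{π(i) > i}.
For each fixed i, π(i) is uniform over {1, …, 178} (marginal of a uniform permutation), so P[π(i) > i] = (n − i)/n. Summing: Σ_{i=1}^{178} (n − i)/n = (0 + 1 + … + 177)/178 = 178(178 − 1)/(2·178) = (178 − 1)/2.
Hence E[X] = Σ_{i=1}^{178} (178 − i)/178 = 177/2 ≈ 88.500.

E[X] = 177/2 = 88.500.


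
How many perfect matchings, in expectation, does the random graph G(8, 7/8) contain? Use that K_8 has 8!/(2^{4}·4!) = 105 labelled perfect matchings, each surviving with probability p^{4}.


K_8 has 8!/(2^{4}·4!) = 105 labelled perfect matchings.
For each such perfect matching H, let X_H = 1 if all 4 edges of H are present in G. Then P[X_H = 1] = p^{4} = (7/8)^{4} = 2401/4096.
By linearity: E[X] = Σ_H E[X_H] = 105 · p^{4} = 105 · 2401/4096 = 252105/4096.
Numerically: E[X] ≈ 61.5.

E[X] = 105 · (7/8)^{4} = 252105/4096 ≈ 61.5.


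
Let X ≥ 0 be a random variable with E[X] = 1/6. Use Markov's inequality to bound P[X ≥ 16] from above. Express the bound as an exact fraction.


μ = E[X] = 1/6, a = 16.
Markov: P[X ≥ 16] ≤ μ/a = (1/6)/16 = 1/96.
Numerically: ≈ 0.01042.
(Since a = 16 > μ = 0.16667, the bound 1/96 is < 1 and informative.)

P[X ≥ 16] ≤ 1/96 ≈ 0.01042.


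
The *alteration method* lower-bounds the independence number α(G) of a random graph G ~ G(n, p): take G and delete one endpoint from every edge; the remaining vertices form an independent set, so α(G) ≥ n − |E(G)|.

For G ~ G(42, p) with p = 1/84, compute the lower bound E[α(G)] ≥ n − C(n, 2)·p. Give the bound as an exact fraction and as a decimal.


E[|E(G)|] = C(42, 2)·p = 861 · (1/84) = 41/4.
E[α(G)] ≥ n − E[|E(G)|] = 42 − 41/4 = 127/4.
Numerically: ≈ 31.7500.
(This is only a lower bound; the true E[α(G)] may be larger.)

E[α(G)] ≥ 127/4 ≈ 31.7500.


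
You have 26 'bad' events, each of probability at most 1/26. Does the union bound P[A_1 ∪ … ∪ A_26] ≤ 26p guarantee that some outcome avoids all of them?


Union bound: P[∪_{i=1}^{26} A_i] ≤ Σ_i P[A_i] ≤ 26·p = 26·(1/26) = 1.
Numerically: 1 ≈ 1.000.
Is 1 < 1? NO.
Since the bound 1 is ≥ 1, the union bound is uninformative here; it does NOT by itself certify existence.

26·p = 1 ≈ 1.000; existence NOT certified by the union bound.


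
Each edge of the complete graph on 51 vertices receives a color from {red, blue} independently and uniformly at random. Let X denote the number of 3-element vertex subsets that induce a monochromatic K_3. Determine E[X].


Let X = Σ_S X_S over the C(51, 3) = 20825 subsets S of size 3, where X_S = 1 if the K_3 on S is monochromatic.
For a fixed S, the K_3 on S has C(3, 2) = 3 edges. P[all 3 edges red] = (1/2)^3, and likewise for blue, so P[monochromatic] = 2·(1/2)^3 = 2^{1 − 3} = 1/4.
By linearity: E[X] = C(51, 3) · 2^{1 − 3} = 20825 · 1/4 = 20825/4.
Numerically: E[X] ≈ 5206.2500.

E[X] = C(51,3)·2^(1−C(3,2)) = 20825/4 ≈ 5206.2500.


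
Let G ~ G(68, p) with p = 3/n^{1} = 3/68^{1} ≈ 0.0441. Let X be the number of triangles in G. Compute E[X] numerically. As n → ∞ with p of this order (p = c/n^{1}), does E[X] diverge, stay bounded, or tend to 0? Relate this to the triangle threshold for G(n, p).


Number of potential triangles: C(68, 3) = 50116.
Each occurs with probability p³ ≈ (0.0441)³ ≈ 8.58691e-05.
By linearity: E[X] = C(68, 3)·p³ ≈ 50116 · 8.58691e-05 ≈ 4.303.
Here α = 1, so p = 3/n is exactly at the triangle threshold p ~ 1/n. Asymptotically E[X] → c³/6 = 3³/6 = 9/2 ≈ 4.500, a bounded constant. In this regime the triangle count is asymptotically Poisson(c³/6).

E[X] ≈ 4.303; in regime p = Θ(1/n^{1}) E[X] stays bounded (at the triangle threshold p ~ 1/n).


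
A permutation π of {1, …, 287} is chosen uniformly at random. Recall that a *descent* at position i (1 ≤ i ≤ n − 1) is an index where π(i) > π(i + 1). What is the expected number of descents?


Write X = Σ X_I over i = 1, …, 286, with X_I the indicator of one descent.
There are 286 indicators.
For each fixed i, the pair (π(i), π(i+1)) is a uniformly random ordered pair of distinct values from {1, …, 287}; by symmetry P[π(i) > π(i+1)] = 1/2.
By linearity: E[X] = 286 · (1/2) = (287 − 1) · (1/2) = 143 ≈ 143.00000.

E[X] = 143 = 143.00000.


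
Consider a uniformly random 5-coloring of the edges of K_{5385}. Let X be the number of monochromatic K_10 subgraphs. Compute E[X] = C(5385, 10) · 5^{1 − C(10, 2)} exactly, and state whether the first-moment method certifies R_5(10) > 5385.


E[X] = C(5385, 10) · 5^{1 − 45} = 5603542957245638044321604098176 · 5^{−44} = 5603542957245638044321604098176/5684341886080801486968994140625.
As a reduced fraction: E[X] = 5603542957245638044321604098176/5684341886080801486968994140625 ≈ 0.98579.
Is E[X] < 1? YES.
Since E[X] < 1, there exists a 5-coloring of K_{5385} with no monochromatic K_10; hence R_5(10) > 5385.

E[X] = 5603542957245638044321604098176/5684341886080801486968994140625 ≈ 0.98579; E[X] < 1, so R_5(10) > 5385.


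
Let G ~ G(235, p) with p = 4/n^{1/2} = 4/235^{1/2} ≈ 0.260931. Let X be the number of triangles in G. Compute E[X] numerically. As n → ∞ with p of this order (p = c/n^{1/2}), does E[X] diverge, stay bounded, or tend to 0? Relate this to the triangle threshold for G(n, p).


Number of potential triangles: C(235, 3) = 2135445.
Each occurs with probability p³ ≈ (0.260931)³ ≈ 1.77655305e-02.
By linearity: E[X] = C(235, 3)·p³ ≈ 2135445 · 1.77655305e-02 ≈ 37937.313279.
Since α = 1/2 < 1, p = c/n^{1/2} ≫ 1/n is above the triangle threshold p ~ 1/n. Asymptotically E[X] ~ (c³/6)·n^{3(1−α)} = (4³/6)·n^{1.5} → ∞; triangles are abundant w.h.p.

E[X] ≈ 37937.313279; in regime p = Θ(1/n^{1/2}) E[X] diverges (above the triangle threshold p ~ 1/n).


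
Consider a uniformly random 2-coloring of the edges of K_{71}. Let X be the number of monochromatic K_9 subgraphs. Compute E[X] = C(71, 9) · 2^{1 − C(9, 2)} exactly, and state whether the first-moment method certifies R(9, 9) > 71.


E[X] = C(71, 9) · 2^{1 − 36} = 74473879480 · 2^{−35} = 74473879480/34359738368.
As a reduced fraction: E[X] = 9309234935/4294967296 ≈ 2.16748.
Is E[X] < 1? NO.
Since E[X] ≥ 1, the first-moment bound is inconclusive at n = 71; it does NOT by itself certify R(9, 9) > 71.

E[X] = 9309234935/4294967296 ≈ 2.16748; E[X] ≥ 1; first-moment method inconclusive here.


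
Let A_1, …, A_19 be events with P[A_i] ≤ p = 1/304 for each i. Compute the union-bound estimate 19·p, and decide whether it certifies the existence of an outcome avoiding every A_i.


Union bound: P[∪_{i=1}^{19} A_i] ≤ Σ_i P[A_i] ≤ 19·p = 19·(1/304) = 1/16.
Numerically: 1/16 ≈ 0.0625000.
Is 1/16 < 1? YES.
Since P[∪ A_i] ≤ 1/16 < 1, the complement has P[∩ A_i^c] ≥ 1 − 1/16 = 15/16 > 0, so some outcome avoids every A_i.

19·p = 1/16 ≈ 0.0625000; existence CERTIFIED by the union bound.


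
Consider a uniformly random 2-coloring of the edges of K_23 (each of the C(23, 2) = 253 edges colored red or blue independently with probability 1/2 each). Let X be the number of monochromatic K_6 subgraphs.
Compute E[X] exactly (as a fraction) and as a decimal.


Let X = Σ_S X_S over the C(23, 6) = 100947 subsets S of size 6, where X_S = 1 if the K_6 on S is monochromatic.
For a fixed S, the K_6 on S has C(6, 2) = 15 edges. P[all 15 edges red] = (1/2)^15, and likewise for blue, so P[monochromatic] = 2·(1/2)^15 = 2^{1 − 15} = 1/16384.
Summing: E[X] = C(23, 6) · 2^{1 − 15} = 100947 · 1/16384 = 100947/16384.
Numerically: E[X] ≈ 6.161316.

E[X] = C(23,6)·2^(1−C(6,2)) = 100947/16384 ≈ 6.161316.
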